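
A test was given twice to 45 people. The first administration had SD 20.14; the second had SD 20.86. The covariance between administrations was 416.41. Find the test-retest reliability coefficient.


r = cov(X,Y) / (SD_X * SD_Y)
r = 416.41 / (20.14 * 20.86)
r = 416.41 / 420.1204
r = 0.9912

0.9912


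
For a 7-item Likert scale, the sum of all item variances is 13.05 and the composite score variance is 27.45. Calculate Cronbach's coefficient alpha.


alpha = (k/(k-1)) * (1 - sum(si^2)/s_total^2)
= (7/6) * (1 - 13.05/27.45)
alpha = 0.612

0.612


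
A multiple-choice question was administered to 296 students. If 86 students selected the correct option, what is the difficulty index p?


Item difficulty p = number correct / total examinees
p = 86 / 296
p = 0.2905

0.2905


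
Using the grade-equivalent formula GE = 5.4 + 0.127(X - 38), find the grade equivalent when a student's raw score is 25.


raw - median = 25 - 38 = -13
slope * diff = 0.127 * -13 = -1.651
GE = 5.4 + -1.651
GE = 3.749

3.749


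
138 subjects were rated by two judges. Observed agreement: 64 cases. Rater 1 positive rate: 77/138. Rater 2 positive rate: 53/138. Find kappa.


P_o = 64/138 = 0.463768
P_e = (77*53 + 61*85) / 19044 = 0.486557
kappa = (P_o - P_e) / (1 - P_e)
kappa = (0.463768 - 0.486557) / (1 - 0.486557)
kappa = -0.0444

-0.0444


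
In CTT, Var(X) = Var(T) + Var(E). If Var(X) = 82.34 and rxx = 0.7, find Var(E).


var_true = rxx * var_obs = 0.7 * 82.34 = 57.638
var_error = var_obs - var_true
var_error = 82.34 - 57.638
var_error = 24.702

24.702


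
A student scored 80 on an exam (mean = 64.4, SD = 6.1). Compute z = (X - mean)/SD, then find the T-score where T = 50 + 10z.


z = (X - mean) / SD = (80 - 64.4) / 6.1
z = 15.6 / 6.1
z = 2.5574
T-score = T = 50 + 10z
Carry z at full precision (z = 15.6 / 6.1) into the conversion:
T-score = 50 + 10 * (15.6 / 6.1) = 50 + 156 / 6.1
T-score = 50 + 25.5738
T-score = 75.5738

75.5738


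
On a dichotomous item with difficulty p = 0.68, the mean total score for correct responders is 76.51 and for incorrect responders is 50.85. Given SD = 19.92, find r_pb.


q = 1 - p = 0.32
rpb = ((M1 - M0) / SD) * sqrt(p * q)
rpb = ((76.51 - 50.85) / 19.92) * sqrt(0.68 * 0.32)
rpb = 0.6009

0.6009


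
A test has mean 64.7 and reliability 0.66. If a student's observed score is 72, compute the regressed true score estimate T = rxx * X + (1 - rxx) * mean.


T_est = rxx * X + (1 - rxx) * mean
T_est = 0.66 * 72 + 0.34 * 64.7
T_est = 47.52 + 21.998
T_est = 69.518

69.518


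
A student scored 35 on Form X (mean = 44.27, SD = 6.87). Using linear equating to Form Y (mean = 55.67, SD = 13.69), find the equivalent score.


slope = SD_Y / SD_X = 13.69 / 6.87 ~ 1.9927
intercept = mean_Y - slope * mean_X = 55.67 - (13.69 / 6.87) * 44.27 ~ -32.5478
Y = slope * X + intercept. To avoid rounding drift from the rounded slope/intercept, evaluate the equivalent form Y = mean_Y + SD_Y * (X - mean_X) / SD_X at full precision:
Y = 55.67 + 13.69 * (35 - 44.27) / 6.87
Y = 55.67 - 13.69 * 9.27 / 6.87
Y = 55.67 - 126.9063 / 6.87
Y = 55.67 - 18.4725
Y = 37.1975

37.1975


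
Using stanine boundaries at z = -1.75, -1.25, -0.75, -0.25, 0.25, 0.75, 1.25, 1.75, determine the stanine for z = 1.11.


Stanine boundaries: [-1.75, -1.25, -0.75, -0.25, 0.25, 0.75, 1.25, 1.75]
z = 1.11
Check each boundary:
  z >= -1.75 -> could be stanine 2
  z >= -1.25 -> could be stanine 3
  z >= -0.75 -> could be stanine 4
  z >= -0.25 -> could be stanine 5
  z >= 0.25 -> could be stanine 6
  z >= 0.75 -> could be stanine 7
  z < 1.25
  z < 1.75
Highest qualifying boundary gives stanine = 7

7


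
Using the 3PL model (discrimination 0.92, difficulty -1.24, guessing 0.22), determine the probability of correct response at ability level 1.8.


logit = 0.92*(1.8 - -1.24) = 2.7968
P* = 1/(1 + exp(-2.7968)) = 0.9425
P = 0.22 + (1 - 0.22) * 0.9425
P = 0.9552

0.9552


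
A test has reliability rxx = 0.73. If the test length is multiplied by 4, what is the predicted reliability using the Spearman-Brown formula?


r_new = (n * rxx) / (1 + (n-1) * rxx)
r_new = (4 * 0.73) / (1 + 3 * 0.73)
r_new = 2.92 / 3.19
r_new = 0.9154

0.9154


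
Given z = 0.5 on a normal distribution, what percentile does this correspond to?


CDF(z) = 0.5 * (1 + erf(z/sqrt(2)))
erf(0.3536) = 0.3829
CDF = 0.6915
Percentile rank = 0.6915 * 100 = 69.15

69.15


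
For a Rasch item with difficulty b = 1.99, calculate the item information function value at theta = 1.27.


P = 1/(1+exp(-(1.27-1.99))) = 0.3274
I = P*(1-P) = 0.3274 * 0.6726
I = 0.2202

0.2202


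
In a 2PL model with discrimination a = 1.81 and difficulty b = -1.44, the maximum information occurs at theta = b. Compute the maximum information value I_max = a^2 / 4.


For 2PL, max info at theta = b = -1.44
I_max = a^2 / 4 = 1.81^2 / 4
= 3.2761 / 4
I_max = 0.819

0.819


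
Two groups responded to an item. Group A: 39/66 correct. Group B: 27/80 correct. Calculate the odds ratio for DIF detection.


Odds_A = 39/27 = 1.4444
Odds_B = 27/53 = 0.5094
OR = Odds_A / Odds_B = 1.4444 / 0.5094
Exactly, OR = (39 * 53) / (27 * 27) = 2067 / 729
OR = 2.8354

2.8354


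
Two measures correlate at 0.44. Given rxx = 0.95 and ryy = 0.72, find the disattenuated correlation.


r_corrected = rxy / sqrt(rxx * ryy)
= 0.44 / sqrt(0.95 * 0.72)
= 0.44 / sqrt(0.684)
= 0.44 / 0.827043
r_corrected = 0.532

0.532


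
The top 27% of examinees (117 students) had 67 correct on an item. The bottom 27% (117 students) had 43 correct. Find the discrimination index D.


p_upper = 67/117 = 0.5726
p_lower = 43/117 = 0.3675
D = 0.5726 - 0.3675 = 0.2051

0.2051


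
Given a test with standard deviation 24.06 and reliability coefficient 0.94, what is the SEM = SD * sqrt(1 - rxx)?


SEM = SD * sqrt(1 - rxx)
SEM = 24.06 * sqrt(1 - 0.94)
SEM = 24.06 * sqrt(0.06) = 24.06 * 0.244949
SEM = 5.8935

5.8935


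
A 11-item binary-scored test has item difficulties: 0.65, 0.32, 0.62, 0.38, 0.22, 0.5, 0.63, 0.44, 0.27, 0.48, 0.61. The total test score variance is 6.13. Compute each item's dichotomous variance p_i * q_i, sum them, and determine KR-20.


For each item, compute p_i * q_i:
  Item 1: 0.65 * 0.35 = 0.2275
  Item 2: 0.32 * 0.68 = 0.2176
  Item 3: 0.62 * 0.38 = 0.2356
  Item 4: 0.38 * 0.62 = 0.2356
  Item 5: 0.22 * 0.78 = 0.1716
  Item 6: 0.5 * 0.5 = 0.25
  Item 7: 0.63 * 0.37 = 0.2331
  Item 8: 0.44 * 0.56 = 0.2464
  Item 9: 0.27 * 0.73 = 0.1971
  Item 10: 0.48 * 0.52 = 0.2496
  Item 11: 0.61 * 0.39 = 0.2379
Sum(p_i * q_i) = 0.2275 + 0.2176 + 0.2356 + 0.2356 + 0.1716 + 0.25 + 0.2331 + 0.2464 + 0.1971 + 0.2496 + 0.2379 = 2.502
KR-20 = (k/(k-1)) * (1 - Sum(p_i*q_i) / Var_total)
= (11/10) * (1 - 2.502/6.13)
= 1.1 * 0.5918
KR-20 = 0.651

0.651


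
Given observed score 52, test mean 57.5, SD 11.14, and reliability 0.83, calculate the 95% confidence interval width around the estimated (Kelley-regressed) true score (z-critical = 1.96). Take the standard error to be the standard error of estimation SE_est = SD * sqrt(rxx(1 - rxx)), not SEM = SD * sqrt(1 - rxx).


True score estimate = 0.83*52 + 0.17*57.5 = 52.935
SE_est = SD * sqrt(rxx * (1 - rxx)) = 11.14 * sqrt(0.83 * 0.17) = 11.14 * sqrt(0.1411) = 4.184549
CI = T_est +/- z * SE_est, so width = 2 * z * SE_est = 2 * 1.96 * 4.184549
Width = 16.4034

16.4034


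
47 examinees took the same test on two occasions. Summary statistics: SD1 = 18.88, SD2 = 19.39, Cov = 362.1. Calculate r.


r = cov(X,Y) / (SD_X * SD_Y)
r = 362.1 / (18.88 * 19.39)
r = 362.1 / 366.0832
r = 0.9891

0.9891


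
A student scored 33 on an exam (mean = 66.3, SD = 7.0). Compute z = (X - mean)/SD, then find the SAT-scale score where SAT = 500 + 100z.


z = (X - mean) / SD = (33 - 66.3) / 7.0
z = -33.3 / 7.0
z = -4.7571
SAT-scale = SAT = 500 + 100z
Carry z at full precision (z = -33.3 / 7.0) into the conversion:
SAT-scale = 500 + 100 * (-33.3 / 7.0) = 500 + -3330 / 7.0
SAT-scale = 500 + -475.7143
SAT-scale = 24.2857

24.2857


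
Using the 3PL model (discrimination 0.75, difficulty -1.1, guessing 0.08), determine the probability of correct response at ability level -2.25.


logit = 0.75*(-2.25 - -1.1) = -0.8625
P* = 1/(1 + exp(--0.8625)) = 0.2968
P = 0.08 + (1 - 0.08) * 0.2968
P = 0.3531

0.3531


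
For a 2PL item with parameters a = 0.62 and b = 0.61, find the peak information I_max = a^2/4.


For 2PL, max info at theta = b = 0.61
I_max = a^2 / 4 = 0.62^2 / 4
= 0.3844 / 4
I_max = 0.0961

0.0961


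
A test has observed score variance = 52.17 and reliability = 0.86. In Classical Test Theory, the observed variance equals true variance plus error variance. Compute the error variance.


var_true = rxx * var_obs = 0.86 * 52.17 = 44.8662
var_error = var_obs - var_true
var_error = 52.17 - 44.8662
var_error = 7.3038

7.3038


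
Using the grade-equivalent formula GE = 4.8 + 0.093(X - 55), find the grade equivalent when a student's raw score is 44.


raw - median = 44 - 55 = -11
slope * diff = 0.093 * -11 = -1.023
GE = 4.8 + -1.023
GE = 3.777

3.777


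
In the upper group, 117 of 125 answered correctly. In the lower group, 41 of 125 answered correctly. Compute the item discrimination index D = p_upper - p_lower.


p_upper = 117/125 = 0.936
p_lower = 41/125 = 0.328
D = 0.936 - 0.328 = 0.608

0.608


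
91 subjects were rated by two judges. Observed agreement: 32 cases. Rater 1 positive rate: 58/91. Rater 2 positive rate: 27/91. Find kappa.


P_o = 32/91 = 0.351648
P_e = (58*27 + 33*64) / 8281 = 0.444149
kappa = (P_o - P_e) / (1 - P_e)
kappa = (0.351648 - 0.444149) / (1 - 0.444149)
kappa = -0.1664

-0.1664


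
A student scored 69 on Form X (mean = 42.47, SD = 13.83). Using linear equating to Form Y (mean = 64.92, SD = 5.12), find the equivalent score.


slope = SD_Y / SD_X = 5.12 / 13.83 ~ 0.3702
intercept = mean_Y - slope * mean_X = 64.92 - (5.12 / 13.83) * 42.47 ~ 49.1972
Y = slope * X + intercept. To avoid rounding drift from the rounded slope/intercept, evaluate the equivalent form Y = mean_Y + SD_Y * (X - mean_X) / SD_X at full precision:
Y = 64.92 + 5.12 * (69 - 42.47) / 13.83
Y = 64.92 + 5.12 * 26.53 / 13.83
Y = 64.92 + 135.8336 / 13.83
Y = 64.92 + 9.8217
Y = 74.7417

74.7417


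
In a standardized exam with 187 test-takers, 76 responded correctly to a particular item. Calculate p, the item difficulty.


Item difficulty p = number correct / total examinees
p = 76 / 187
p = 0.4064

0.4064


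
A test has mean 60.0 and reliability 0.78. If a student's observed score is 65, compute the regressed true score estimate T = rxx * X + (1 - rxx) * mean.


T_est = rxx * X + (1 - rxx) * mean
T_est = 0.78 * 65 + 0.22 * 60.0
T_est = 50.7 + 13.2
T_est = 63.9

63.9


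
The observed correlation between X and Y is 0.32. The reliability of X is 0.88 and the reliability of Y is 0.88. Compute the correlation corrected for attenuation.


r_corrected = rxy / sqrt(rxx * ryy)
= 0.32 / sqrt(0.88 * 0.88)
= 0.32 / sqrt(0.7744)
= 0.32 / 0.88
r_corrected = 0.3636

0.3636


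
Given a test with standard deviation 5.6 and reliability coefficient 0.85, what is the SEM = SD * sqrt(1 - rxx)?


SEM = SD * sqrt(1 - rxx)
SEM = 5.6 * sqrt(1 - 0.85)
SEM = 5.6 * sqrt(0.15) = 5.6 * 0.387298
SEM = 2.1689

2.1689


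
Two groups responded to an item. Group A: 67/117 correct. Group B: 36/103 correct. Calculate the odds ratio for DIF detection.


Odds_A = 67/50 = 1.34
Odds_B = 36/67 = 0.5373
OR = Odds_A / Odds_B = 1.34 / 0.5373
Exactly, OR = (67 * 67) / (50 * 36) = 4489 / 1800
OR = 2.4939

2.4939


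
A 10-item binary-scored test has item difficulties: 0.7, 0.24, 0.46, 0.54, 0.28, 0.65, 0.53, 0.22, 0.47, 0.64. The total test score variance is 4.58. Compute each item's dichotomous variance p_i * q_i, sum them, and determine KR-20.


For each item, compute p_i * q_i:
  Item 1: 0.7 * 0.3 = 0.21
  Item 2: 0.24 * 0.76 = 0.1824
  Item 3: 0.46 * 0.54 = 0.2484
  Item 4: 0.54 * 0.46 = 0.2484
  Item 5: 0.28 * 0.72 = 0.2016
  Item 6: 0.65 * 0.35 = 0.2275
  Item 7: 0.53 * 0.47 = 0.2491
  Item 8: 0.22 * 0.78 = 0.1716
  Item 9: 0.47 * 0.53 = 0.2491
  Item 10: 0.64 * 0.36 = 0.2304
Sum(p_i * q_i) = 0.21 + 0.1824 + 0.2484 + 0.2484 + 0.2016 + 0.2275 + 0.2491 + 0.1716 + 0.2491 + 0.2304 = 2.2185
KR-20 = (k/(k-1)) * (1 - Sum(p_i*q_i) / Var_total)
= (10/9) * (1 - 2.2185/4.58)
= 1.1111 * 0.5156
KR-20 = 0.5729

0.5729


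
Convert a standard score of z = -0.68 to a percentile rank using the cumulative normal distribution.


CDF(z) = 0.5 * (1 + erf(z/sqrt(2)))
erf(-0.4808) = -0.5035
CDF = 0.2483
Percentile rank = 0.2483 * 100 = 24.83

24.83


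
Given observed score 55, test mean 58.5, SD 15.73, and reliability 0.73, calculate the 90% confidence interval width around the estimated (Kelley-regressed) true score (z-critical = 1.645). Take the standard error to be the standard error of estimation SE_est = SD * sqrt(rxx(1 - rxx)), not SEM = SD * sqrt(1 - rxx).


True score estimate = 0.73*55 + 0.27*58.5 = 55.945
SE_est = SD * sqrt(rxx * (1 - rxx)) = 15.73 * sqrt(0.73 * 0.27) = 15.73 * sqrt(0.1971) = 6.983482
CI = T_est +/- z * SE_est, so width = 2 * z * SE_est = 2 * 1.645 * 6.983482
Width = 22.9757

22.9757


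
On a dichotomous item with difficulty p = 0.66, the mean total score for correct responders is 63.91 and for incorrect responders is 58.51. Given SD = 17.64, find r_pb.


q = 1 - p = 0.34
rpb = ((M1 - M0) / SD) * sqrt(p * q)
rpb = ((63.91 - 58.51) / 17.64) * sqrt(0.66 * 0.34)
rpb = 0.145

0.145


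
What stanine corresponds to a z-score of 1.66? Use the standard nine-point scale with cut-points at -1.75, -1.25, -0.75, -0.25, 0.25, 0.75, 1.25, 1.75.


Stanine boundaries: [-1.75, -1.25, -0.75, -0.25, 0.25, 0.75, 1.25, 1.75]
z = 1.66
Check each boundary:
  z >= -1.75 -> could be stanine 2
  z >= -1.25 -> could be stanine 3
  z >= -0.75 -> could be stanine 4
  z >= -0.25 -> could be stanine 5
  z >= 0.25 -> could be stanine 6
  z >= 0.75 -> could be stanine 7
  z >= 1.25 -> could be stanine 8
  z < 1.75
Highest qualifying boundary gives stanine = 8

8


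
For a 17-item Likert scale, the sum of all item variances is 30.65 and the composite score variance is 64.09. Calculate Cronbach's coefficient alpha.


alpha = (k/(k-1)) * (1 - sum(si^2)/s_total^2)
= (17/16) * (1 - 30.65/64.09)
alpha = 0.5544

0.5544


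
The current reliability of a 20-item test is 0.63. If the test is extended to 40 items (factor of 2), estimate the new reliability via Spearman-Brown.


r_new = (n * rxx) / (1 + (n-1) * rxx)
r_new = (2 * 0.63) / (1 + 1 * 0.63)
r_new = 1.26 / 1.63
r_new = 0.773

0.773


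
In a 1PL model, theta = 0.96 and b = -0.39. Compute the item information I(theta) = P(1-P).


P = 1/(1+exp(-(0.96--0.39))) = 0.7941
I = P*(1-P) = 0.7941 * 0.2059
I = 0.1635

0.1635


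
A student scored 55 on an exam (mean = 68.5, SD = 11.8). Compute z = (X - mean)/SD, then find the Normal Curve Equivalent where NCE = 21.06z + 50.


z = (X - mean) / SD = (55 - 68.5) / 11.8
z = -13.5 / 11.8
z = -1.1441
NCE = NCE = 21.06z + 50
Carry z at full precision (z = -13.5 / 11.8) into the conversion:
NCE = 21.06 * (-13.5 / 11.8) + 50 = -284.31 / 11.8 + 50
NCE = -24.0941 + 50
NCE = 25.9059

25.9059


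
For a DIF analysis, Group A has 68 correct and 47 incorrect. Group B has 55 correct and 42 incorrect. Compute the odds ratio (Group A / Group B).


Odds_A = 68/47 = 1.4468
Odds_B = 55/42 = 1.3095
OR = Odds_A / Odds_B = 1.4468 / 1.3095
Exactly, OR = (68 * 42) / (47 * 55) = 2856 / 2585
OR = 1.1048

1.1048


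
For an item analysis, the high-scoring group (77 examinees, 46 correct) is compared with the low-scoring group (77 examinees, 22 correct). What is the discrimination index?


p_upper = 46/77 = 0.5974
p_lower = 22/77 = 0.2857
D = 0.5974 - 0.2857 = 0.3117

0.3117


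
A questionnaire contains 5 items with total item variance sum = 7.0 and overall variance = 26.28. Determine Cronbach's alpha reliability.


alpha = (k/(k-1)) * (1 - sum(si^2)/s_total^2)
= (5/4) * (1 - 7.0/26.28)
alpha = 0.917

0.917


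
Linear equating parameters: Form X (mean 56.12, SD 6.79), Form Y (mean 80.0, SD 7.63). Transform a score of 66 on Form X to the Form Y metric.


slope = SD_Y / SD_X = 7.63 / 6.79 ~ 1.1237
intercept = mean_Y - slope * mean_X = 80.0 - (7.63 / 6.79) * 56.12 ~ 16.9373
Y = slope * X + intercept. To avoid rounding drift from the rounded slope/intercept, evaluate the equivalent form Y = mean_Y + SD_Y * (X - mean_X) / SD_X at full precision:
Y = 80.0 + 7.63 * (66 - 56.12) / 6.79
Y = 80.0 + 7.63 * 9.88 / 6.79
Y = 80.0 + 75.3844 / 6.79
Y = 80.0 + 11.1023
Y = 91.1023

91.1023


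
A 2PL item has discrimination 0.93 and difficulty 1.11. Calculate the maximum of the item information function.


For 2PL, max info at theta = b = 1.11
I_max = a^2 / 4 = 0.93^2 / 4
= 0.8649 / 4
I_max = 0.2162

0.2162


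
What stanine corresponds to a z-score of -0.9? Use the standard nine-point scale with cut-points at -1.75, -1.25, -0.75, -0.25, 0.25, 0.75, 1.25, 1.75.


Stanine boundaries: [-1.75, -1.25, -0.75, -0.25, 0.25, 0.75, 1.25, 1.75]
z = -0.9
Check each boundary:
  z >= -1.75 -> could be stanine 2
  z >= -1.25 -> could be stanine 3
  z < -0.75
  z < -0.25
  z < 0.25
  z < 0.75
  z < 1.25
  z < 1.75
Highest qualifying boundary gives stanine = 3

3


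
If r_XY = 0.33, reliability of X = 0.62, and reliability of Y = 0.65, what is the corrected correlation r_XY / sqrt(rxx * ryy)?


r_corrected = rxy / sqrt(rxx * ryy)
= 0.33 / sqrt(0.62 * 0.65)
= 0.33 / sqrt(0.403)
= 0.33 / 0.634823
r_corrected = 0.5198

0.5198


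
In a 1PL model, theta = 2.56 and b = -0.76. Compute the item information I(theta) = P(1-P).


P = 1/(1+exp(-(2.56--0.76))) = 0.9651
I = P*(1-P) = 0.9651 * 0.0349
I = 0.0337

0.0337


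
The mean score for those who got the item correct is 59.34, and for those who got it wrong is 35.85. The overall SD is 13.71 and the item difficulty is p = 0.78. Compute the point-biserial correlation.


q = 1 - p = 0.22
rpb = ((M1 - M0) / SD) * sqrt(p * q)
rpb = ((59.34 - 35.85) / 13.71) * sqrt(0.78 * 0.22)
rpb = 0.7097

0.7097


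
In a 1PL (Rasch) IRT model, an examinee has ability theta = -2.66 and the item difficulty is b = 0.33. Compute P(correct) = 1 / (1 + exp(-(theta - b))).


theta - b = -2.66 - 0.33 = -2.99
exp(-(theta - b)) = exp(2.99) = 19.8857
P = 1 / (1 + 19.8857)
P = 0.0479

0.0479


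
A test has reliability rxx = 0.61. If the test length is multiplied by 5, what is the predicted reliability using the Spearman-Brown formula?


r_new = (n * rxx) / (1 + (n-1) * rxx)
r_new = (5 * 0.61) / (1 + 4 * 0.61)
r_new = 3.05 / 3.44
r_new = 0.8866

0.8866


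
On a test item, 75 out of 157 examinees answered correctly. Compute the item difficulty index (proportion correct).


Item difficulty p = number correct / total examinees
p = 75 / 157
p = 0.4777

0.4777


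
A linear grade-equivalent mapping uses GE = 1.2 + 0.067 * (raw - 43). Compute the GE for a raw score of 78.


raw - median = 78 - 43 = 35
slope * diff = 0.067 * 35 = 2.345
GE = 1.2 + 2.345
GE = 3.545

3.545


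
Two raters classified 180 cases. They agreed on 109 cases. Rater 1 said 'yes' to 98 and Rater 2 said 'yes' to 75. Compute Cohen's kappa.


P_o = 109/180 = 0.605556
P_e = (98*75 + 82*105) / 32400 = 0.492593
kappa = (P_o - P_e) / (1 - P_e)
kappa = (0.605556 - 0.492593) / (1 - 0.492593)
kappa = 0.2226

0.2226


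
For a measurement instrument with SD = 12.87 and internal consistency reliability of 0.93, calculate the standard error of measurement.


SEM = SD * sqrt(1 - rxx)
SEM = 12.87 * sqrt(1 - 0.93)
SEM = 12.87 * sqrt(0.07) = 12.87 * 0.264575
SEM = 3.4051

3.4051


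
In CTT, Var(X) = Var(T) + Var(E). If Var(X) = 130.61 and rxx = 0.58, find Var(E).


var_true = rxx * var_obs = 0.58 * 130.61 = 75.7538
var_error = var_obs - var_true
var_error = 130.61 - 75.7538
var_error = 54.8562

54.8562


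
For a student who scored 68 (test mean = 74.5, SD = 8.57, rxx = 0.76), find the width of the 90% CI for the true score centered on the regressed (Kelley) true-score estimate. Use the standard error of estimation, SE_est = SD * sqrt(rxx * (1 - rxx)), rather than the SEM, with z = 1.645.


True score estimate = 0.76*68 + 0.24*74.5 = 69.56
SE_est = SD * sqrt(rxx * (1 - rxx)) = 8.57 * sqrt(0.76 * 0.24) = 8.57 * sqrt(0.1824) = 3.660102
CI = T_est +/- z * SE_est, so width = 2 * z * SE_est = 2 * 1.645 * 3.660102
Width = 12.0417

12.0417


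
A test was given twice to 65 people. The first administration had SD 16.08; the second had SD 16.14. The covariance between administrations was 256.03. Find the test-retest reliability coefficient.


r = cov(X,Y) / (SD_X * SD_Y)
r = 256.03 / (16.08 * 16.14)
r = 256.03 / 259.5312
r = 0.9865

0.9865


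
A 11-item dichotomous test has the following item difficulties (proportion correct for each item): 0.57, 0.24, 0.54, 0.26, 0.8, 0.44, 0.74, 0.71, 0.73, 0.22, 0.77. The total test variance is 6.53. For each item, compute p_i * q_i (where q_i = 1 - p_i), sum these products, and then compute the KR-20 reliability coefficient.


For each item, compute p_i * q_i:
  Item 1: 0.57 * 0.43 = 0.2451
  Item 2: 0.24 * 0.76 = 0.1824
  Item 3: 0.54 * 0.46 = 0.2484
  Item 4: 0.26 * 0.74 = 0.1924
  Item 5: 0.8 * 0.2 = 0.16
  Item 6: 0.44 * 0.56 = 0.2464
  Item 7: 0.74 * 0.26 = 0.1924
  Item 8: 0.71 * 0.29 = 0.2059
  Item 9: 0.73 * 0.27 = 0.1971
  Item 10: 0.22 * 0.78 = 0.1716
  Item 11: 0.77 * 0.23 = 0.1771
Sum(p_i * q_i) = 0.2451 + 0.1824 + 0.2484 + 0.1924 + 0.16 + 0.2464 + 0.1924 + 0.2059 + 0.1971 + 0.1716 + 0.1771 = 2.2188
KR-20 = (k/(k-1)) * (1 - Sum(p_i*q_i) / Var_total)
= (11/10) * (1 - 2.2188/6.53)
= 1.1 * 0.6602
KR-20 = 0.7262

0.7262


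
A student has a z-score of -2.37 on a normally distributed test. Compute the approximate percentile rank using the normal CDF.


CDF(z) = 0.5 * (1 + erf(z/sqrt(2)))
erf(-1.6758) = -0.9822
CDF = 0.0089
Percentile rank = 0.0089 * 100 = 0.89

0.89


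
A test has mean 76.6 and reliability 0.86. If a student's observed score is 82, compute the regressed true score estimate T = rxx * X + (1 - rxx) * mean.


T_est = rxx * X + (1 - rxx) * mean
T_est = 0.86 * 82 + 0.14 * 76.6
T_est = 70.52 + 10.724
T_est = 81.244

81.244


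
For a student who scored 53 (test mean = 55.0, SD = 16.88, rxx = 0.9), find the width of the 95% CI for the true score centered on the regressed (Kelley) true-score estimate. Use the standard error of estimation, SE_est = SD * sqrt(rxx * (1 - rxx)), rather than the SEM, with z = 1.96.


True score estimate = 0.9*53 + 0.1*55.0 = 53.2
SE_est = SD * sqrt(rxx * (1 - rxx)) = 16.88 * sqrt(0.9 * 0.1) = 16.88 * sqrt(0.09) = 5.064
CI = T_est +/- z * SE_est, so width = 2 * z * SE_est = 2 * 1.96 * 5.064
Width = 19.8509

19.8509


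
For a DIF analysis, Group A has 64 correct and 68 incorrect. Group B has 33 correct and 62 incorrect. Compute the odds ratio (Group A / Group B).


Odds_A = 64/68 = 0.9412
Odds_B = 33/62 = 0.5323
OR = Odds_A / Odds_B = 0.9412 / 0.5323
Exactly, OR = (64 * 62) / (68 * 33) = 3968 / 2244
OR = 1.7683

1.7683


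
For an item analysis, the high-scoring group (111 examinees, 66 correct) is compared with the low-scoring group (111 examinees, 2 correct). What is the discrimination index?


p_upper = 66/111 = 0.5946
p_lower = 2/111 = 0.018
D = 0.5946 - 0.018 = 0.5766

0.5766


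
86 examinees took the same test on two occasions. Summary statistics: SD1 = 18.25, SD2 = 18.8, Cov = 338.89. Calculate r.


r = cov(X,Y) / (SD_X * SD_Y)
r = 338.89 / (18.25 * 18.8)
r = 338.89 / 343.1
r = 0.9877

0.9877


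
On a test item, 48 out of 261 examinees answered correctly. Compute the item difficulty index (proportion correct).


Item difficulty p = number correct / total examinees
p = 48 / 261
p = 0.1839

0.1839


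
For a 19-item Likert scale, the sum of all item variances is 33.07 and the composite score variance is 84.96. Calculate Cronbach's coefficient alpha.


alpha = (k/(k-1)) * (1 - sum(si^2)/s_total^2)
= (19/18) * (1 - 33.07/84.96)
alpha = 0.6447

0.6447


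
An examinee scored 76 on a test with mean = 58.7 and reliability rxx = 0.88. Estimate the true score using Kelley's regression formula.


T_est = rxx * X + (1 - rxx) * mean
T_est = 0.88 * 76 + 0.12 * 58.7
T_est = 66.88 + 7.044
T_est = 73.924

73.924


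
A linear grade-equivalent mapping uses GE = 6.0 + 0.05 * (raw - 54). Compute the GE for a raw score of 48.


raw - median = 48 - 54 = -6
slope * diff = 0.05 * -6 = -0.3
GE = 6.0 + -0.3
GE = 5.7

5.7


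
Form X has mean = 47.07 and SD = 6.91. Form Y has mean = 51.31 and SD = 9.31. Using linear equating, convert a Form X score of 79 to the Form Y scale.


slope = SD_Y / SD_X = 9.31 / 6.91 ~ 1.3473
intercept = mean_Y - slope * mean_X = 51.31 - (9.31 / 6.91) * 47.07 ~ -12.1085
Y = slope * X + intercept. To avoid rounding drift from the rounded slope/intercept, evaluate the equivalent form Y = mean_Y + SD_Y * (X - mean_X) / SD_X at full precision:
Y = 51.31 + 9.31 * (79 - 47.07) / 6.91
Y = 51.31 + 9.31 * 31.93 / 6.91
Y = 51.31 + 297.2683 / 6.91
Y = 51.31 + 43.02
Y = 94.33

94.33


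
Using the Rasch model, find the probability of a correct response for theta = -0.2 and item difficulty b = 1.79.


theta - b = -0.2 - 1.79 = -1.99
exp(-(theta - b)) = exp(1.99) = 7.3155
P = 1 / (1 + 7.3155)
P = 0.1203

0.1203


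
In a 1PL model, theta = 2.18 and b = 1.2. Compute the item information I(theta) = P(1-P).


P = 1/(1+exp(-(2.18-1.2))) = 0.7271
I = P*(1-P) = 0.7271 * 0.2729
I = 0.1984

0.1984


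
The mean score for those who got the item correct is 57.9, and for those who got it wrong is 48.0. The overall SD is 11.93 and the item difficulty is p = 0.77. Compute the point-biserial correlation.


q = 1 - p = 0.23
rpb = ((M1 - M0) / SD) * sqrt(p * q)
rpb = ((57.9 - 48.0) / 11.93) * sqrt(0.77 * 0.23)
rpb = 0.3492

0.3492


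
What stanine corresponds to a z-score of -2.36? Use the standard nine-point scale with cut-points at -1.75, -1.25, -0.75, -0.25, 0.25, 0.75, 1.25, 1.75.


Stanine boundaries: [-1.75, -1.25, -0.75, -0.25, 0.25, 0.75, 1.25, 1.75]
z = -2.36
Check each boundary:
  z < -1.75
  z < -1.25
  z < -0.75
  z < -0.25
  z < 0.25
  z < 0.75
  z < 1.25
  z < 1.75
Highest qualifying boundary gives stanine = 1

1


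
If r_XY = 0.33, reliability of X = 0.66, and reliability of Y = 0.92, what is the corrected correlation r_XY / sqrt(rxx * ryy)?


r_corrected = rxy / sqrt(rxx * ryy)
= 0.33 / sqrt(0.66 * 0.92)
= 0.33 / sqrt(0.6072)
= 0.33 / 0.77923
r_corrected = 0.4235

0.4235


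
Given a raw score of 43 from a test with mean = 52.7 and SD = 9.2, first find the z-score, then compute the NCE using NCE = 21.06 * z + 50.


z = (X - mean) / SD = (43 - 52.7) / 9.2
z = -9.7 / 9.2
z = -1.0543
NCE = NCE = 21.06z + 50
Carry z at full precision (z = -9.7 / 9.2) into the conversion:
NCE = 21.06 * (-9.7 / 9.2) + 50 = -204.282 / 9.2 + 50
NCE = -22.2046 + 50
NCE = 27.7954

27.7954


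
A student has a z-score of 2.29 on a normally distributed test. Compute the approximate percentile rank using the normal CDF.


CDF(z) = 0.5 * (1 + erf(z/sqrt(2)))
erf(1.6193) = 0.978
CDF = 0.989
Percentile rank = 0.989 * 100 = 98.9

98.9


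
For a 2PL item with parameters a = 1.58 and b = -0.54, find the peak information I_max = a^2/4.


For 2PL, max info at theta = b = -0.54
I_max = a^2 / 4 = 1.58^2 / 4
= 2.4964 / 4
I_max = 0.6241

0.6241


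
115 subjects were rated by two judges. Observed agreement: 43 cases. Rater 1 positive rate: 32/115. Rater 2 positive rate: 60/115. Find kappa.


P_o = 43/115 = 0.373913
P_e = (32*60 + 83*55) / 13225 = 0.490359
kappa = (P_o - P_e) / (1 - P_e)
kappa = (0.373913 - 0.490359) / (1 - 0.490359)
kappa = -0.2285

-0.2285


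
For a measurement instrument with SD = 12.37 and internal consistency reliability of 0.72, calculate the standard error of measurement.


SEM = SD * sqrt(1 - rxx)
SEM = 12.37 * sqrt(1 - 0.72)
SEM = 12.37 * sqrt(0.28) = 12.37 * 0.52915
SEM = 6.5456

6.5456


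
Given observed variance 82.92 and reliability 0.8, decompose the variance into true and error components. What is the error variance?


var_true = rxx * var_obs = 0.8 * 82.92 = 66.336
var_error = var_obs - var_true
var_error = 82.92 - 66.336
var_error = 16.584

16.584


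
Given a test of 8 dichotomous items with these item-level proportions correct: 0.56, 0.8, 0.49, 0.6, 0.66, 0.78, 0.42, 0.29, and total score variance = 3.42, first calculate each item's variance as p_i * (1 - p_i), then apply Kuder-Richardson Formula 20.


For each item, compute p_i * q_i:
  Item 1: 0.56 * 0.44 = 0.2464
  Item 2: 0.8 * 0.2 = 0.16
  Item 3: 0.49 * 0.51 = 0.2499
  Item 4: 0.6 * 0.4 = 0.24
  Item 5: 0.66 * 0.34 = 0.2244
  Item 6: 0.78 * 0.22 = 0.1716
  Item 7: 0.42 * 0.58 = 0.2436
  Item 8: 0.29 * 0.71 = 0.2059
Sum(p_i * q_i) = 0.2464 + 0.16 + 0.2499 + 0.24 + 0.2244 + 0.1716 + 0.2436 + 0.2059 = 1.7418
KR-20 = (k/(k-1)) * (1 - Sum(p_i*q_i) / Var_total)
= (8/7) * (1 - 1.7418/3.42)
= 1.1429 * 0.4907
KR-20 = 0.5608

0.5608


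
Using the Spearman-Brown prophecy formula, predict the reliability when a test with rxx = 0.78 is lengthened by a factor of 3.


r_new = (n * rxx) / (1 + (n-1) * rxx)
r_new = (3 * 0.78) / (1 + 2 * 0.78)
r_new = 2.34 / 2.56
r_new = 0.9141

0.9141


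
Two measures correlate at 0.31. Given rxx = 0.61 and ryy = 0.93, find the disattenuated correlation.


r_corrected = rxy / sqrt(rxx * ryy)
= 0.31 / sqrt(0.61 * 0.93)
= 0.31 / sqrt(0.5673)
= 0.31 / 0.753193
r_corrected = 0.4116

0.4116


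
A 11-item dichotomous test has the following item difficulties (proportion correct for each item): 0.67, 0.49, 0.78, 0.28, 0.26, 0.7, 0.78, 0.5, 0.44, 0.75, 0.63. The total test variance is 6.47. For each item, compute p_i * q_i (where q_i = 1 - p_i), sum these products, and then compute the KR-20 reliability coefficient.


For each item, compute p_i * q_i:
  Item 1: 0.67 * 0.33 = 0.2211
  Item 2: 0.49 * 0.51 = 0.2499
  Item 3: 0.78 * 0.22 = 0.1716
  Item 4: 0.28 * 0.72 = 0.2016
  Item 5: 0.26 * 0.74 = 0.1924
  Item 6: 0.7 * 0.3 = 0.21
  Item 7: 0.78 * 0.22 = 0.1716
  Item 8: 0.5 * 0.5 = 0.25
  Item 9: 0.44 * 0.56 = 0.2464
  Item 10: 0.75 * 0.25 = 0.1875
  Item 11: 0.63 * 0.37 = 0.2331
Sum(p_i * q_i) = 0.2211 + 0.2499 + 0.1716 + 0.2016 + 0.1924 + 0.21 + 0.1716 + 0.25 + 0.2464 + 0.1875 + 0.2331 = 2.3352
KR-20 = (k/(k-1)) * (1 - Sum(p_i*q_i) / Var_total)
= (11/10) * (1 - 2.3352/6.47)
= 1.1 * 0.6391
KR-20 = 0.703

0.703


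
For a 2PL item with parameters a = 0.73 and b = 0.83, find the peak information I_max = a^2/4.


For 2PL, max info at theta = b = 0.83
I_max = a^2 / 4 = 0.73^2 / 4
= 0.5329 / 4
I_max = 0.1332

0.1332


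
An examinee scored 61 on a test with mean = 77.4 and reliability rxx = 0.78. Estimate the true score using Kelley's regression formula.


T_est = rxx * X + (1 - rxx) * mean
T_est = 0.78 * 61 + 0.22 * 77.4
T_est = 47.58 + 17.028
T_est = 64.608

64.608


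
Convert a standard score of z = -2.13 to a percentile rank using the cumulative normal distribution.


CDF(z) = 0.5 * (1 + erf(z/sqrt(2)))
erf(-1.5061) = -0.9668
CDF = 0.0166
Percentile rank = 0.0166 * 100 = 1.66

1.66


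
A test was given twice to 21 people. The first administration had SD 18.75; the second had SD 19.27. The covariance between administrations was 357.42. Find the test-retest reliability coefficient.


r = cov(X,Y) / (SD_X * SD_Y)
r = 357.42 / (18.75 * 19.27)
r = 357.42 / 361.3125
r = 0.9892

0.9892


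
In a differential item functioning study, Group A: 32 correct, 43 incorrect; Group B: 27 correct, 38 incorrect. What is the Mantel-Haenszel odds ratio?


Odds_A = 32/43 = 0.7442
Odds_B = 27/38 = 0.7105
OR = Odds_A / Odds_B = 0.7442 / 0.7105
Exactly, OR = (32 * 38) / (43 * 27) = 1216 / 1161
OR = 1.0474

1.0474


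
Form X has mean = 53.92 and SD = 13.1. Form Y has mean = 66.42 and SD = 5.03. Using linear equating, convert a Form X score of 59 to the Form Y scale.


slope = SD_Y / SD_X = 5.03 / 13.1 ~ 0.384
intercept = mean_Y - slope * mean_X = 66.42 - (5.03 / 13.1) * 53.92 ~ 45.7164
Y = slope * X + intercept. To avoid rounding drift from the rounded slope/intercept, evaluate the equivalent form Y = mean_Y + SD_Y * (X - mean_X) / SD_X at full precision:
Y = 66.42 + 5.03 * (59 - 53.92) / 13.1
Y = 66.42 + 5.03 * 5.08 / 13.1
Y = 66.42 + 25.5524 / 13.1
Y = 66.42 + 1.9506
Y = 68.3706

68.3706


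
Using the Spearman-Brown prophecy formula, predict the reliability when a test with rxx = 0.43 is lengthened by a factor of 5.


r_new = (n * rxx) / (1 + (n-1) * rxx)
r_new = (5 * 0.43) / (1 + 4 * 0.43)
r_new = 2.15 / 2.72
r_new = 0.7904

0.7904


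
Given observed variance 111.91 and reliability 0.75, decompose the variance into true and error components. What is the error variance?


var_true = rxx * var_obs = 0.75 * 111.91 = 83.9325
var_error = var_obs - var_true
var_error = 111.91 - 83.9325
var_error = 27.9775

27.9775


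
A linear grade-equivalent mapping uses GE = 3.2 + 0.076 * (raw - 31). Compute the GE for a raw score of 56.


raw - median = 56 - 31 = 25
slope * diff = 0.076 * 25 = 1.9
GE = 3.2 + 1.9
GE = 5.1

5.1


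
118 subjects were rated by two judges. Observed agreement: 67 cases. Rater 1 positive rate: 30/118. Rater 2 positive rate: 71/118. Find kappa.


P_o = 67/118 = 0.567797
P_e = (30*71 + 88*47) / 13924 = 0.450014
kappa = (P_o - P_e) / (1 - P_e)
kappa = (0.567797 - 0.450014) / (1 - 0.450014)
kappa = 0.2142

0.2142


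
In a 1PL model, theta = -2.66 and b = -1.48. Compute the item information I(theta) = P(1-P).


P = 1/(1+exp(-(-2.66--1.48))) = 0.2351
I = P*(1-P) = 0.2351 * 0.7649
I = 0.1798

0.1798


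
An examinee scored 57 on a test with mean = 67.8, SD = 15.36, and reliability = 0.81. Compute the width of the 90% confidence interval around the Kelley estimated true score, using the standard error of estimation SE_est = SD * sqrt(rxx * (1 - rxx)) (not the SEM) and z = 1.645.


True score estimate = 0.81*57 + 0.19*67.8 = 59.052
SE_est = SD * sqrt(rxx * (1 - rxx)) = 15.36 * sqrt(0.81 * 0.19) = 15.36 * sqrt(0.1539) = 6.025742
CI = T_est +/- z * SE_est, so width = 2 * z * SE_est = 2 * 1.645 * 6.025742
Width = 19.8247

19.8247


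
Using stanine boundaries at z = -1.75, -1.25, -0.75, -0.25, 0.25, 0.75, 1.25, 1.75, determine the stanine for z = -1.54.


Stanine boundaries: [-1.75, -1.25, -0.75, -0.25, 0.25, 0.75, 1.25, 1.75]
z = -1.54
Check each boundary:
  z >= -1.75 -> could be stanine 2
  z < -1.25
  z < -0.75
  z < -0.25
  z < 0.25
  z < 0.75
  z < 1.25
  z < 1.75
Highest qualifying boundary gives stanine = 2

2


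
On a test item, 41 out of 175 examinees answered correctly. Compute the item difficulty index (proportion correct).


Item difficulty p = number correct / total examinees
p = 41 / 175
p = 0.2343

0.2343


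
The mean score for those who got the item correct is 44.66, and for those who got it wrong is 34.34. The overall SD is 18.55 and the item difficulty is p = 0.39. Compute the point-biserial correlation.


q = 1 - p = 0.61
rpb = ((M1 - M0) / SD) * sqrt(p * q)
rpb = ((44.66 - 34.34) / 18.55) * sqrt(0.39 * 0.61)
rpb = 0.2714

0.2714


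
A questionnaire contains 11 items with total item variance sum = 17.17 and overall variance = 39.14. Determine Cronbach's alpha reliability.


alpha = (k/(k-1)) * (1 - sum(si^2)/s_total^2)
= (11/10) * (1 - 17.17/39.14)
alpha = 0.6175

0.6175


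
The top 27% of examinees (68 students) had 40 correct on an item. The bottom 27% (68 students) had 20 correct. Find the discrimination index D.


p_upper = 40/68 = 0.5882
p_lower = 20/68 = 0.2941
D = 0.5882 - 0.2941 = 0.2941

0.2941


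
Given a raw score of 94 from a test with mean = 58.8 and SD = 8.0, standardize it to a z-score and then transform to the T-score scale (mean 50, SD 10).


z = (X - mean) / SD = (94 - 58.8) / 8.0
z = 35.2 / 8.0
z = 4.4
T-score = T = 50 + 10z
Carry z at full precision (z = 35.2 / 8.0) into the conversion:
T-score = 50 + 10 * (35.2 / 8.0) = 50 + 352 / 8.0
T-score = 50 + 44.0
T-score = 94.0

94.0


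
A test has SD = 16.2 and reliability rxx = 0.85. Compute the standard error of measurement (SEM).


SEM = SD * sqrt(1 - rxx)
SEM = 16.2 * sqrt(1 - 0.85)
SEM = 16.2 * sqrt(0.15) = 16.2 * 0.387298
SEM = 6.2742

6.2742


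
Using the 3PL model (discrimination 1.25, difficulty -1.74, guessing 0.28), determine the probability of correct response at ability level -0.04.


logit = 1.25*(-0.04 - -1.74) = 2.125
P* = 1/(1 + exp(-2.125)) = 0.8933
P = 0.28 + (1 - 0.28) * 0.8933
P = 0.9232

0.9232


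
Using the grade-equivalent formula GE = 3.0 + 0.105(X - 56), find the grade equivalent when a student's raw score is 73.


raw - median = 73 - 56 = 17
slope * diff = 0.105 * 17 = 1.785
GE = 3.0 + 1.785
GE = 4.785

4.785


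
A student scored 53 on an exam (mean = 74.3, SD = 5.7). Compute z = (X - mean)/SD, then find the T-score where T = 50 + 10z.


z = (X - mean) / SD = (53 - 74.3) / 5.7
z = -21.3 / 5.7
z = -3.7368
T-score = T = 50 + 10z
Carry z at full precision (z = -21.3 / 5.7) into the conversion:
T-score = 50 + 10 * (-21.3 / 5.7) = 50 + -213 / 5.7
T-score = 50 + -37.3684
T-score = 12.6316

12.6316


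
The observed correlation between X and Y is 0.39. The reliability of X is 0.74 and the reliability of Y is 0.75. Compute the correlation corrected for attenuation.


r_corrected = rxy / sqrt(rxx * ryy)
= 0.39 / sqrt(0.74 * 0.75)
= 0.39 / sqrt(0.555)
= 0.39 / 0.744983
r_corrected = 0.5235

0.5235


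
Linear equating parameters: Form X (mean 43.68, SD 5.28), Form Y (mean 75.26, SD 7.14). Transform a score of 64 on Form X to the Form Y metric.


slope = SD_Y / SD_X = 7.14 / 5.28 ~ 1.3523
intercept = mean_Y - slope * mean_X = 75.26 - (7.14 / 5.28) * 43.68 ~ 16.1927
Y = slope * X + intercept. To avoid rounding drift from the rounded slope/intercept, evaluate the equivalent form Y = mean_Y + SD_Y * (X - mean_X) / SD_X at full precision:
Y = 75.26 + 7.14 * (64 - 43.68) / 5.28
Y = 75.26 + 7.14 * 20.32 / 5.28
Y = 75.26 + 145.0848 / 5.28
Y = 75.26 + 27.4782
Y = 102.7382

102.7382


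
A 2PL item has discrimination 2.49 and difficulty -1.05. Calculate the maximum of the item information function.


For 2PL, max info at theta = b = -1.05
I_max = a^2 / 4 = 2.49^2 / 4
= 6.2001 / 4
I_max = 1.55

1.55


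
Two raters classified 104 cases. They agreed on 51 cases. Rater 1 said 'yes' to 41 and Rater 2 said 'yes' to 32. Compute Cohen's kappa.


P_o = 51/104 = 0.490385
P_e = (41*32 + 63*72) / 10816 = 0.54068
kappa = (P_o - P_e) / (1 - P_e)
kappa = (0.490385 - 0.54068) / (1 - 0.54068)
kappa = -0.1095

-0.1095


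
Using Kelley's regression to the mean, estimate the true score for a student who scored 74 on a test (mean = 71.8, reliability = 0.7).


T_est = rxx * X + (1 - rxx) * mean
T_est = 0.7 * 74 + 0.3 * 71.8
T_est = 51.8 + 21.54
T_est = 73.34

73.34


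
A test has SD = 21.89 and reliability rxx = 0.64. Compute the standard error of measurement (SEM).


SEM = SD * sqrt(1 - rxx)
SEM = 21.89 * sqrt(1 - 0.64)
SEM = 21.89 * sqrt(0.36) = 21.89 * 0.6
SEM = 13.134

13.134


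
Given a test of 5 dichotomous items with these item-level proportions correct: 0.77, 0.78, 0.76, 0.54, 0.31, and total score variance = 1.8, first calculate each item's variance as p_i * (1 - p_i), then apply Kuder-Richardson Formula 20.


For each item, compute p_i * q_i:
  Item 1: 0.77 * 0.23 = 0.1771
  Item 2: 0.78 * 0.22 = 0.1716
  Item 3: 0.76 * 0.24 = 0.1824
  Item 4: 0.54 * 0.46 = 0.2484
  Item 5: 0.31 * 0.69 = 0.2139
Sum(p_i * q_i) = 0.1771 + 0.1716 + 0.1824 + 0.2484 + 0.2139 = 0.9934
KR-20 = (k/(k-1)) * (1 - Sum(p_i*q_i) / Var_total)
= (5/4) * (1 - 0.9934/1.8)
= 1.25 * 0.4481
KR-20 = 0.5601

0.5601


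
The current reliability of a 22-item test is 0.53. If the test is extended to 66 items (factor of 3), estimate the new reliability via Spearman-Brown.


r_new = (n * rxx) / (1 + (n-1) * rxx)
r_new = (3 * 0.53) / (1 + 2 * 0.53)
r_new = 1.59 / 2.06
r_new = 0.7718

0.7718
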